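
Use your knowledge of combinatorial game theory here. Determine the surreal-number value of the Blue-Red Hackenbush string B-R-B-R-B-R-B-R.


Edges (from ground): B-R-B-R-B-R-B-R
By Berlekamp's sign-expansion rule, a Blue-Red Hackenbush stalk has the value of the surreal number whose sign sequence is the edge sequence with B -> + and R -> -.
Sign sequence: +-+-+-+-
Trace the sign expansion in the surreal number tree, starting from 0:
Edge 1: B (sign +) -> bounds (0, +inf), value = 1
Edge 2: R (sign -) -> bounds (0, 1), value = 1/2
Edge 3: B (sign +) -> bounds (1/2, 1), value = 3/4
Edge 4: R (sign -) -> bounds (1/2, 3/4), value = 5/8
Edge 5: B (sign +) -> bounds (5/8, 3/4), value = 11/16
Edge 6: R (sign -) -> bounds (5/8, 11/16), value = 21/32
Edge 7: B (sign +) -> bounds (21/32, 11/16), value = 43/64
Edge 8: R (sign -) -> bounds (21/32, 43/64), value = 85/128
Game value = 85/128

85/128


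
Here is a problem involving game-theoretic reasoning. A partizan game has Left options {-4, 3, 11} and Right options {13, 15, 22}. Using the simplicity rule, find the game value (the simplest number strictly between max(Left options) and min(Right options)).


Left options: {-4, 3, 11}, max = 11
Right options: {13, 15, 22}, min = 13
All options are numbers and max(Left) < min(Right), so by the simplicity theorem the value is the simplest (earliest-born) number strictly between 11 and 13.
The only integer strictly between 11 and 13 is 12.
No non-integer in the interval can be simpler: if x is a non-integer in the interval, then floor(x) or ceil(x) also lies in the interval (the interval contains an integer), and both are proper prefixes of x's sign expansion, i.e. born earlier. So the game value is 12.
Game value = 12

12


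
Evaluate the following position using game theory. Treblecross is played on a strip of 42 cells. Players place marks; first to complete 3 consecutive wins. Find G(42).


Treblecross: place X on empty cells; 3-in-a-row wins.
Playing within two cells of an existing X lets the opponent win at once, so sensible play treats the cells i-2..i+2 around each X as dead. The player left with no safe cell loses, so this is a normal-play take-away game on strips of safe cells.
Placing X at cell i (0-indexed) of a strip of k safe cells leaves independent strips of sizes max(0, i-2) and max(0, k-i-3). Hence G(k) = mex{ G(max(0,i-2)) XOR G(max(0,k-i-3)) : 0 <= i < k }, with G(0) = 0.
G(1): splits (0,0):0^0=0 -> mex({0}) = 1
G(2): splits (0,0):0^0=0 -> mex({0}) = 1
G(3): splits (0,0):0^0=0 -> mex({0}) = 1
G(4): splits (0,1):0^1=1 (0,0):0^0=0 -> mex({0, 1}) = 2
G(5): splits (0,2):0^1=1 (0,1):0^1=1 (0,0):0^0=0 -> mex({0, 1}) = 2
G(6) = mex({1}) = 0
G(7) = mex({0, 1, 2}) = 3
G(8) = mex({0, 1, 2}) = 3
G(9) = mex({0, 2}) = 1
G(10) = mex({0, 2, 3}) = 1
G(11) = mex({0, 3}) = 1
G(12) = mex({1, 3}) = 0
G(13) = mex({0, 1, 2, 3}) = 4
G(14) = mex({0, 1, 2}) = 3
G(15) = mex({0, 1, 2}) = 3
G(16) = mex({0, 1, 2, 4}) = 3
G(17) = mex({0, 1, 3, 4}) = 2
G(18) = mex({0, 1, 3, 4}) = 2
G(19) = mex({0, 1, 3, 5}) = 2
G(20) = mex({0, 1, 2, 3, 5}) = 4
G(21) = mex({0, 1, 2, 3, 5}) = 4
G(22) = mex({1, 2, 6}) = 0
G(23) = mex({0, 1, 2, 3, 4, 6}) = 5
G(24) = mex({0, 1, 2, 3, 4}) = 5
G(25) = mex({0, 1, 3, 4, 7}) = 2
G(26) = mex({0, 1, 3, 4, 5, 7}) = 2
G(27) = mex({0, 1, 3, 5}) = 2
G(28) = mex({0, 1, 2, 5}) = 3
G(29) = mex({0, 1, 2, 4, 5, 6}) = 3
G(30) = mex({1, 2, 4, 6}) = 0
G(31) = mex({0, 1, 2, 3, 4, 6}) = 5
G(32) = mex({1, 2, 3, 4, 7}) = 0
G(33) = mex({0, 3, 7}) = 1
G(34) = mex({0, 2, 3, 5, 7}) = 1
G(35) = mex({0, 2, 3, 5, 6}) = 1
G(36) = mex({0, 1, 2, 5, 6}) = 3
G(37) = mex({0, 1, 2, 4, 5, 6}) = 3
G(38) = mex({0, 1, 2, 4}) = 3
G(39) = mex({0, 1, 2, 3, 4, 7}) = 5
G(40) = mex({0, 1, 2, 3, 4, 5, 7}) = 6
G(41) = mex({0, 1, 2, 3, 5, 7}) = 4
G(42) = mex({0, 1, 2, 3, 5, 6, 7}) = 4
Therefore G(42) = 4.

4


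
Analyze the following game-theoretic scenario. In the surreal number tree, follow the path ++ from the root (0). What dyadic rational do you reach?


Sign expansion: ++
Rule: track bounds (lo, hi), initially (-inf, +inf). On '+', the current value becomes lo and we move to the simplest number in (value, hi): value + 1 if hi = +inf, otherwise the midpoint (value + hi)/2. On '-', the current value becomes hi and we move to value - 1 if lo = -inf, otherwise the midpoint (lo + value)/2.
Start at 0.
Step 1: sign = +, move right. Bounds: (0, +inf). Value = 1
Step 2: sign = +, move right. Bounds: (1, +inf). Value = 2
The surreal number with sign expansion ++ is 2.

2


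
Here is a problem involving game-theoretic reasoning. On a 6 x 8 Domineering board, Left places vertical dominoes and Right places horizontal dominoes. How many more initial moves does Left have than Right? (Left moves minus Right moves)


Board is 6 x 8 (rows x cols).
Left (vertical) placements: (rows-1) * cols = 5 * 8 = 40
Right (horizontal) placements: rows * (cols-1) = 6 * 7 = 42
Advantage = Left - Right = 40 - 42 = -2

-2


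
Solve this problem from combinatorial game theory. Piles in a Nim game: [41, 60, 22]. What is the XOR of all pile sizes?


We need the XOR (exclusive or) of all pile sizes.
After XOR-ing pile 1 (size 41): 0 XOR 41 = 41
After XOR-ing pile 2 (size 60): 41 XOR 60 = 21
After XOR-ing pile 3 (size 22): 21 XOR 22 = 3
The Nim-value of this position is 3.

3


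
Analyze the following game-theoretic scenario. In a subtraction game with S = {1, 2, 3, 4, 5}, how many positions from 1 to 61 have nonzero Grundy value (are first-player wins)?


Subtraction set S = {1, 2, 3, 4, 5}, so G(n) = n mod 6.
G(n) = 0 when n is a multiple of 6.
Multiples of 6 in [1, 61]: 10
N-positions (nonzero Grundy) = 61 - 10 = 51

51


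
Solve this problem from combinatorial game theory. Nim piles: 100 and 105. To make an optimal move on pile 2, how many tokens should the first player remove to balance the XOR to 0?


Piles: 100 and 105
Current XOR: 100 XOR 105 = 13 (non-zero, so this is an N-position).
To make the XOR zero, we need to find a move that balances the piles.
For pile 2 (size 105): target = 105 XOR 13 = 100
We reduce pile 2 from 105 to 100.
Tokens removed: 105 - 100 = 5
Verification: 100 XOR 100 = 0

5


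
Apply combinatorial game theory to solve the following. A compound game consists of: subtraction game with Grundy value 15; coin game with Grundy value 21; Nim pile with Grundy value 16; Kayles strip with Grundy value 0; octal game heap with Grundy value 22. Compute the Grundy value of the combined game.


By the Sprague-Grundy theorem, the Grundy value of a sum of games is the XOR of individual Grundy values.
subtraction game: Grundy value = 15. Running XOR: 0 XOR 15 = 15
coin game: Grundy value = 21. Running XOR: 15 XOR 21 = 26
Nim pile: Grundy value = 16. Running XOR: 26 XOR 16 = 10
Kayles strip: Grundy value = 0. Running XOR: 10 XOR 0 = 10
octal game heap: Grundy value = 22. Running XOR: 10 XOR 22 = 28
The combined Grundy value is 28.

28


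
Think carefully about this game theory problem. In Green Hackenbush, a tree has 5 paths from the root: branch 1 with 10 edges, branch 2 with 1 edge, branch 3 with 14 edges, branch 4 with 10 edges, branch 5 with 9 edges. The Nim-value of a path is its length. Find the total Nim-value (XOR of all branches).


The tree has 5 branches from the ground vertex.
In Green Hackenbush, the Nim-value of a simple path of length k is k.
Branch 1: length 10, Nim-value = 10
Branch 2: length 1, Nim-value = 1
Branch 3: length 14, Nim-value = 14
Branch 4: length 10, Nim-value = 10
Branch 5: length 9, Nim-value = 9
Total Nim-value = XOR of all branch values:
0 XOR 10 = 10
10 XOR 1 = 11
11 XOR 14 = 5
5 XOR 10 = 15
15 XOR 9 = 6
Nim-value of the tree = 6

6


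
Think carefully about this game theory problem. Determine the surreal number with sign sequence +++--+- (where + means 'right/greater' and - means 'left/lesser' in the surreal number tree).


Sign expansion: +++--+-
Rule: track bounds (lo, hi), initially (-inf, +inf). On '+', the current value becomes lo and we move to the simplest number in (value, hi): value + 1 if hi = +inf, otherwise the midpoint (value + hi)/2. On '-', the current value becomes hi and we move to value - 1 if lo = -inf, otherwise the midpoint (lo + value)/2.
Start at 0.
Step 1: sign = +, move right. Bounds: (0, +inf). Value = 1
Step 2: sign = +, move right. Bounds: (1, +inf). Value = 2
Step 3: sign = +, move right. Bounds: (2, +inf). Value = 3
Step 4: sign = -, move left. Bounds: (2, 3). Value = 5/2
Step 5: sign = -, move left. Bounds: (2, 5/2). Value = 9/4
Step 6: sign = +, move right. Bounds: (9/4, 5/2). Value = 19/8
Step 7: sign = -, move left. Bounds: (9/4, 19/8). Value = 37/16
The surreal number with sign expansion +++--+- is 37/16.

37/16


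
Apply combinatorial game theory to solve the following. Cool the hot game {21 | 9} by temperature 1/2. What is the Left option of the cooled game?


Original game: {21 | 9} (a switch {a | b} with a > b).
Cooling by t (for t below the temperature (a - b)/2 = 6) taxes each move by t: {a | b} cooled by t is {a - t | b + t}.
Cooling amount: t = 1/2
Cooled Left option: 21 - 1/2 = 41/2
Cooled Right option: 9 + 1/2 = 19/2
Cooled game: {41/2 | 19/2}
Left option = 41/2

41/2


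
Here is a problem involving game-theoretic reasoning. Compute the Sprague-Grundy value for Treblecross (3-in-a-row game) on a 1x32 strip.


Treblecross: place X on empty cells; 3-in-a-row wins.
Playing within two cells of an existing X lets the opponent win at once, so sensible play treats the cells i-2..i+2 around each X as dead. The player left with no safe cell loses, so this is a normal-play take-away game on strips of safe cells.
Placing X at cell i (0-indexed) of a strip of k safe cells leaves independent strips of sizes max(0, i-2) and max(0, k-i-3). Hence G(k) = mex{ G(max(0,i-2)) XOR G(max(0,k-i-3)) : 0 <= i < k }, with G(0) = 0.
G(1): splits (0,0):0^0=0 -> mex({0}) = 1
G(2): splits (0,0):0^0=0 -> mex({0}) = 1
G(3): splits (0,0):0^0=0 -> mex({0}) = 1
G(4): splits (0,1):0^1=1 (0,0):0^0=0 -> mex({0, 1}) = 2
G(5): splits (0,2):0^1=1 (0,1):0^1=1 (0,0):0^0=0 -> mex({0, 1}) = 2
G(6) = mex({1}) = 0
G(7) = mex({0, 1, 2}) = 3
G(8) = mex({0, 1, 2}) = 3
G(9) = mex({0, 2}) = 1
G(10) = mex({0, 2, 3}) = 1
G(11) = mex({0, 3}) = 1
G(12) = mex({1, 3}) = 0
G(13) = mex({0, 1, 2, 3}) = 4
G(14) = mex({0, 1, 2}) = 3
G(15) = mex({0, 1, 2}) = 3
G(16) = mex({0, 1, 2, 4}) = 3
G(17) = mex({0, 1, 3, 4}) = 2
G(18) = mex({0, 1, 3, 4}) = 2
G(19) = mex({0, 1, 3, 5}) = 2
G(20) = mex({0, 1, 2, 3, 5}) = 4
G(21) = mex({0, 1, 2, 3, 5}) = 4
G(22) = mex({1, 2, 6}) = 0
G(23) = mex({0, 1, 2, 3, 4, 6}) = 5
G(24) = mex({0, 1, 2, 3, 4}) = 5
G(25) = mex({0, 1, 3, 4, 7}) = 2
G(26) = mex({0, 1, 3, 4, 5, 7}) = 2
G(27) = mex({0, 1, 3, 5}) = 2
G(28) = mex({0, 1, 2, 5}) = 3
G(29) = mex({0, 1, 2, 4, 5, 6}) = 3
G(30) = mex({1, 2, 4, 6}) = 0
G(31) = mex({0, 1, 2, 3, 4, 6}) = 5
G(32) = mex({1, 2, 3, 4, 7}) = 0
Therefore G(32) = 0.

0


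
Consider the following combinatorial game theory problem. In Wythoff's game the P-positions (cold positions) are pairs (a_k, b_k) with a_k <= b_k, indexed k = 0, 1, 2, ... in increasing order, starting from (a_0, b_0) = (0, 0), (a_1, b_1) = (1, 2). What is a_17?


By Wythoff's theorem, a_k = floor(k * phi) and b_k = floor(k * phi^2) = a_k + k, where phi = (1 + sqrt(5))/2 is the golden ratio.
phi = (1 + sqrt(5))/2 = 1.618034
k = 17
k * phi = 17 * 1.618034 = 27.506578
a_17 = floor(k * phi) = 27

27


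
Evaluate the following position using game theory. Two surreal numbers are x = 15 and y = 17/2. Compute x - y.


x = 15, y = 17/2
Converting to common denominator: 2
x = 30/2, y = 17/2
x - y = 15 - 17/2 = 13/2

13/2


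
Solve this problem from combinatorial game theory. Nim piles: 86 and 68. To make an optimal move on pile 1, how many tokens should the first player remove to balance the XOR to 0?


Piles: 86 and 68
Current XOR: 86 XOR 68 = 18 (non-zero, so this is an N-position).
To make the XOR zero, we need to find a move that balances the piles.
For pile 1 (size 86): target = 86 XOR 18 = 68
We reduce pile 1 from 86 to 68.
Tokens removed: 86 - 68 = 18
Verification: 68 XOR 68 = 0

18


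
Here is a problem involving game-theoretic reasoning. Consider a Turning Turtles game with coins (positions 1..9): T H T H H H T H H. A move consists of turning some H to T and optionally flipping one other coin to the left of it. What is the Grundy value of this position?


Coins: T H T H H H T H H
Key fact: a single head at position k behaves exactly like a Nim heap of size k (turning it to T and optionally flipping a coin at j < k corresponds to moving the heap from k to j, or to 0), and heads combine as a disjunctive sum (two heads at the same place would cancel, matching j XOR j = 0). So the Nim-value is the XOR of the 1-indexed positions of the heads.
Face-up positions (1-indexed): [2, 4, 5, 6, 8, 9]
XOR 0 with 2: 0 XOR 2 = 2
XOR 2 with 4: 2 XOR 4 = 6
XOR 6 with 5: 6 XOR 5 = 3
XOR 3 with 6: 3 XOR 6 = 5
XOR 5 with 8: 5 XOR 8 = 13
XOR 13 with 9: 13 XOR 9 = 4
Nim-value = 4

4


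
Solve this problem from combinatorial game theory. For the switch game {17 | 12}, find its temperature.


The game is {17 | 12}, a switch {a | b} with numbers a > b.
Cooling {a | b} by t gives {a - t | b + t}, which stops being hot when a - t = b + t, i.e. at t = (a - b)/2. So the temperature of a switch is (a - b)/2.
Temperature = (Left option - Right option) / 2
= (17 - (12)) / 2
= 5 / 2
= 5/2

5/2


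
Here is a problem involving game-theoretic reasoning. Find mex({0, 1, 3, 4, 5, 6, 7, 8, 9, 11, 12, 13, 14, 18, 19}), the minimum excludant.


Set = {0, 1, 3, 4, 5, 6, 7, 8, 9, 11, 12, 13, 14, 18, 19}
0 is in the set.
1 is in the set.
2 is NOT in the set. This is the mex.
mex = 2

2


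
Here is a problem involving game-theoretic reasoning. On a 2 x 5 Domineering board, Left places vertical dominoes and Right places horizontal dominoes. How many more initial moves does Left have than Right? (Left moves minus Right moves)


Board is 2 x 5 (rows x cols).
Left (vertical) placements: (rows-1) * cols = 1 * 5 = 5
Right (horizontal) placements: rows * (cols-1) = 2 * 4 = 8
Advantage = Left - Right = 5 - 8 = -3

-3


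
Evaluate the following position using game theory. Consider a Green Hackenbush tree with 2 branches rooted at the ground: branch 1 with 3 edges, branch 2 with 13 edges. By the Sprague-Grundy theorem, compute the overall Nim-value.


The tree has 2 branches from the ground vertex.
In Green Hackenbush, the Nim-value of a simple path of length k is k.
Branch 1: length 3, Nim-value = 3
Branch 2: length 13, Nim-value = 13
Total Nim-value = XOR of all branch values:
0 XOR 3 = 3
3 XOR 13 = 14
Nim-value of the tree = 14

14


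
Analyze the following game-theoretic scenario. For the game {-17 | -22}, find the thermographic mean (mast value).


Game = {-17 | -22}, a switch {a | b} with numbers a > b.
Its thermograph has left wall a - t and right wall b + t, which meet at t = (a - b)/2, where both equal (a + b)/2. So the mast (mean value) is at (a + b)/2.
Mean = (-17 + (-22))/2 = -39/2 = -39/2

-39/2


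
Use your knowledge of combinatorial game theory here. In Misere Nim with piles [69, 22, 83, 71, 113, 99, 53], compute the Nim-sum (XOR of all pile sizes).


We need the XOR (exclusive or) of all pile sizes.
After XOR-ing pile 1 (size 69): 0 XOR 69 = 69
After XOR-ing pile 2 (size 22): 69 XOR 22 = 83
After XOR-ing pile 3 (size 83): 83 XOR 83 = 0
After XOR-ing pile 4 (size 71): 0 XOR 71 = 71
After XOR-ing pile 5 (size 113): 71 XOR 113 = 54
After XOR-ing pile 6 (size 99): 54 XOR 99 = 85
After XOR-ing pile 7 (size 53): 85 XOR 53 = 96
The Nim-value of this position is 96.

96


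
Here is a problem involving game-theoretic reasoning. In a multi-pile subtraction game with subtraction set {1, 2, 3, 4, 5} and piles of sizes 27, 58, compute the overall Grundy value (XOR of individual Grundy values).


Subtraction set: {1, 2, 3, 4, 5}
For this subtraction set, G(n) = n mod 6 (period = max + 1 = 6).
Pile 1 (size 27): G(27) = 27 mod 6 = 3
Pile 2 (size 58): G(58) = 58 mod 6 = 4
Total Grundy value = XOR of all: 3 XOR 4 = 7

7


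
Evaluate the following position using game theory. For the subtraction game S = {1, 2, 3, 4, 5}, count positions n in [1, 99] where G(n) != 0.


Subtraction set S = {1, 2, 3, 4, 5}, so G(n) = n mod 6.
G(n) = 0 when n is a multiple of 6.
Multiples of 6 in [1, 99]: 16
N-positions (nonzero Grundy) = 99 - 16 = 83

83


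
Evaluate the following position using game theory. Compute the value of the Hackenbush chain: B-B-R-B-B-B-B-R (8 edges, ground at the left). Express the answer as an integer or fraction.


Edges (from ground): B-B-R-B-B-B-B-R
By Berlekamp's sign-expansion rule, a Blue-Red Hackenbush stalk has the value of the surreal number whose sign sequence is the edge sequence with B -> + and R -> -.
Sign sequence: ++-++++-
Trace the sign expansion in the surreal number tree, starting from 0:
Edge 1: B (sign +) -> bounds (0, +inf), value = 1
Edge 2: B (sign +) -> bounds (1, +inf), value = 2
Edge 3: R (sign -) -> bounds (1, 2), value = 3/2
Edge 4: B (sign +) -> bounds (3/2, 2), value = 7/4
Edge 5: B (sign +) -> bounds (7/4, 2), value = 15/8
Edge 6: B (sign +) -> bounds (15/8, 2), value = 31/16
Edge 7: B (sign +) -> bounds (31/16, 2), value = 63/32
Edge 8: R (sign -) -> bounds (31/16, 63/32), value = 125/64
Game value = 125/64

125/64


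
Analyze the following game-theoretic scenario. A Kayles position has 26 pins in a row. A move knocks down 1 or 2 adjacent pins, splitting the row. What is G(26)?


Kayles: a move removes 1 or 2 adjacent pins from a contiguous row.
Removing pins from a row of k leaves two independent rows (a, b) with a + b = k - 1 (one pin) or a + b = k - 2 (two pins); an end removal gives a = 0.
By Sprague-Grundy, G(k) = mex{ G(a) XOR G(b) } over all these splits. G(0) = 0.
G(1): splits (0,0):0^0=0 -> mex({0}) = 1
G(2): splits (0,1):0^1=1 (0,0):0^0=0 -> mex({0, 1}) = 2
G(3): splits (0,2):0^2=2 (1,1):1^1=0 (0,1):0^1=1 -> mex({0, 1, 2}) = 3
G(4): splits (0,3):0^3=3 (1,2):1^2=3 (0,2):0^2=2 (1,1):1^1=0 -> mex({0, 2, 3}) = 1
G(5): splits (0,4):0^1=1 (1,3):1^3=2 (2,2):2^2=0 (0,3):0^3=3 (1,2):1^2=3 -> mex({0, 1, 2, 3}) = 4
G(6) = mex({0, 1, 2, 4}) = 3
G(7) = mex({0, 1, 3, 4, 5}) = 2
G(8) = mex({0, 2, 3, 5, 6}) = 1
G(9) = mex({0, 1, 2, 3, 6, 7}) = 4
G(10) = mex({0, 1, 3, 4, 5, 7}) = 2
G(11) = mex({0, 1, 2, 3, 4, 5}) = 6
G(12) = mex({0, 1, 2, 3, 5, 6, 7}) = 4
G(13) = mex({0, 2, 3, 4, 6, 7}) = 1
G(14) = mex({0, 1, 4, 5, 6, 7}) = 2
G(15) = mex({0, 1, 2, 3, 4, 5, 6}) = 7
G(16) = mex({0, 2, 3, 5, 6, 7}) = 1
G(17) = mex({0, 1, 2, 3, 5, 6, 7}) = 4
G(18) = mex({0, 1, 2, 4, 5, 6}) = 3
G(19) = mex({0, 1, 3, 4, 5, 7}) = 2
G(20) = mex({0, 2, 3, 4, 5, 6, 7}) = 1
G(21) = mex({0, 1, 2, 3, 5, 6, 7}) = 4
G(22) = mex({0, 1, 2, 3, 4, 5, 7}) = 6
G(23) = mex({0, 1, 2, 3, 4, 5, 6}) = 7
G(24) = mex({0, 1, 2, 3, 5, 6, 7}) = 4
G(25) = mex({0, 2, 3, 4, 6, 7}) = 1
G(26) = mex({0, 1, 3, 4, 5, 6, 7}) = 2
Therefore G(26) = 2.

2


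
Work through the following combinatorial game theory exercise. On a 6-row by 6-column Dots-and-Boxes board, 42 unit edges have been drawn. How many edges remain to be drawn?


Grid: 6 x 6 boxes, i.e. 7 rows and 7 columns of dots.
Horizontal edges: (rows + 1) * cols = 7 * 6 = 42
Vertical edges: rows * (cols + 1) = 6 * 7 = 42
Total edges: 42 + 42 = 84
Edges drawn: 42
Remaining: 84 - 42 = 42

42


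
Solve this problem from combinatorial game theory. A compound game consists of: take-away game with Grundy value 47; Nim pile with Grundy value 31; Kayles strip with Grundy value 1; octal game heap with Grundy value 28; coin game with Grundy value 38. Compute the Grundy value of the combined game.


By the Sprague-Grundy theorem, the Grundy value of a sum of games is the XOR of individual Grundy values.
take-away game: Grundy value = 47. Running XOR: 0 XOR 47 = 47
Nim pile: Grundy value = 31. Running XOR: 47 XOR 31 = 48
Kayles strip: Grundy value = 1. Running XOR: 48 XOR 1 = 49
octal game heap: Grundy value = 28. Running XOR: 49 XOR 28 = 45
coin game: Grundy value = 38. Running XOR: 45 XOR 38 = 11
The combined Grundy value is 11.

11


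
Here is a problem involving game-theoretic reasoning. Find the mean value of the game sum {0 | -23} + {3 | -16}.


G1 = {0 | -23}, G2 = {3 | -16}
Each is a switch {a | b} with numbers a > b; its mean value is (a + b)/2, and mean value is additive over game sums: m(G1 + G2) = m(G1) + m(G2).
Mean of G1 = (0 + (-23))/2 = -23/2 = -23/2
Mean of G2 = (3 + (-16))/2 = -13/2 = -13/2
Mean of G1 + G2 = -23/2 + -13/2 = -18

-18


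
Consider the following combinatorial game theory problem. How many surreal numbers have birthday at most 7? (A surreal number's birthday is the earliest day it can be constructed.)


Day 0: {|} = 0 is born. Count = 1.
Day n: the number of surreal numbers born by day n is 2^(n+1) - 1.
By day 0: 2^1 - 1 = 1
By day 1: 2^2 - 1 = 3
By day 2: 2^3 - 1 = 7
By day 3: 2^4 - 1 = 15
By day 4: 2^5 - 1 = 31
By day 5: 2^6 - 1 = 63
By day 6: 2^7 - 1 = 127
By day 7: 2^8 - 1 = 255
By day 7: 255 surreal numbers.

255


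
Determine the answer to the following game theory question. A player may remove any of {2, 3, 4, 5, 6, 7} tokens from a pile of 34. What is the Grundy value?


The subtraction set is S = {2, 3, 4, 5, 6, 7}.
G(k) = mex{ G(k - s) : s in S, s <= k }. We compute iteratively: G(0) = 0.
G(1) = mex({}) = 0
G(2) = mex({0}) = 1
G(3) = mex({0}) = 1
G(4) = mex({0, 1}) = 2
G(5) = mex({0, 1}) = 2
G(6) = mex({0, 1, 2}) = 3
G(7) = mex({0, 1, 2}) = 3
G(8) = mex({0, 1, 2, 3}) = 4
G(9) = mex({1, 2, 3}) = 0
G(10) = mex({1, 2, 3, 4}) = 0
G(11) = mex({0, 2, 3, 4}) = 1
G(12) = mex({0, 2, 3, 4}) = 1
G(13) = mex({0, 1, 3, 4}) = 2
G(14) = mex({0, 1, 3, 4}) = 2
G(15) = mex({0, 1, 2, 4}) = 3
Observe that G(9)..G(15) = 0, 0, 1, 1, 2, 2, 3 repeats G(0)..G(6) = 0, 0, 1, 1, 2, 2, 3.
For k >= max(S) = 7, G(k) is determined by the previous 7 values G(k-7)..G(k-1); a window of 7 consecutive values has recurred shifted by 9, so by induction G(k + 9) = G(k) for all k >= 0: the sequence is periodic from the start with period 9.
One period: G(0..8) = 0, 0, 1, 1, 2, 2, 3, 3, 4.
34 mod 9 = 7, so G(34) = G(7) = 3.

3


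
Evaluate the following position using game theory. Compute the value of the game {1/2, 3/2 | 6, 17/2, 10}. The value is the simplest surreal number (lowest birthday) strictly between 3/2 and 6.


Left options: {1/2, 3/2}, max = 3/2
Right options: {6, 17/2, 10}, min = 6
All options are numbers and max(Left) < min(Right), so by the simplicity theorem the value is the simplest (earliest-born) number strictly between 3/2 and 6.
Integers 2 through 5 all lie strictly between 3/2 and 6.
Among integers, the simplest (lowest birthday = smallest |n|; 0 is born on day 0, +-n on day n) is 2.
No non-integer in the interval can be simpler: if x is a non-integer in the interval, then floor(x) or ceil(x) also lies in the interval (the interval contains an integer), and both are proper prefixes of x's sign expansion, i.e. born earlier. So the game value is 2.
Game value = 2

2


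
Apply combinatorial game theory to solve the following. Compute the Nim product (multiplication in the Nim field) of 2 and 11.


Nim multiplication is bilinear over XOR: (u XOR v) * w = (u*w) XOR (v*w).
So we split each operand into its bit components and XOR the pairwise Nim products.
2 = 2 (as XOR of powers of 2).
11 = 1 + 2 + 8 (as XOR of powers of 2).
Using the standard Nim-product table on single bits:
  2*2 = 3,   2*4 = 8,   2*8 = 12,
  4*4 = 6,   4*8 = 11,  8*8 = 13,
and  1*x = x (identity), k*l = l*k (commutative).
Pairwise Nim products:
  2 * 1 = 2
  2 * 2 = 3
  2 * 8 = 12
XOR them: 2 XOR 3 XOR 12 = 13.
Result: 2 * 11 = 13 (in Nim).

13


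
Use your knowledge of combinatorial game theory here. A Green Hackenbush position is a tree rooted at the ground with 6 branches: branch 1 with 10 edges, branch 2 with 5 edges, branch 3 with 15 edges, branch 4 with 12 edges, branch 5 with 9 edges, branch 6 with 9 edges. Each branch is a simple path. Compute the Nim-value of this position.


The tree has 6 branches from the ground vertex.
In Green Hackenbush, the Nim-value of a simple path of length k is k.
Branch 1: length 10, Nim-value = 10
Branch 2: length 5, Nim-value = 5
Branch 3: length 15, Nim-value = 15
Branch 4: length 12, Nim-value = 12
Branch 5: length 9, Nim-value = 9
Branch 6: length 9, Nim-value = 9
Total Nim-value = XOR of all branch values:
0 XOR 10 = 10
10 XOR 5 = 15
15 XOR 15 = 0
0 XOR 12 = 12
12 XOR 9 = 5
5 XOR 9 = 12
Nim-value of the tree = 12

12


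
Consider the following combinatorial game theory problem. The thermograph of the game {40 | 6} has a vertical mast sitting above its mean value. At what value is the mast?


Game = {40 | 6}, a switch {a | b} with numbers a > b.
Its thermograph has left wall a - t and right wall b + t, which meet at t = (a - b)/2, where both equal (a + b)/2. So the mast (mean value) is at (a + b)/2.
Mean = (40 + (6))/2 = 46/2 = 23

23


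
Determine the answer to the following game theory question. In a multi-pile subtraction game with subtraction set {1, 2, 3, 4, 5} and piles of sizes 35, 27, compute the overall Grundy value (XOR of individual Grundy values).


Subtraction set: {1, 2, 3, 4, 5}
For this subtraction set, G(n) = n mod 6 (period = max + 1 = 6).
Pile 1 (size 35): G(35) = 35 mod 6 = 5
Pile 2 (size 27): G(27) = 27 mod 6 = 3
Total Grundy value = XOR of all: 5 XOR 3 = 6

6


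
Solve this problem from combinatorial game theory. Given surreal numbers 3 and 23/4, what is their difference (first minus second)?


x = 3, y = 23/4
Converting to common denominator: 4
x = 12/4, y = 23/4
x - y = 3 - 23/4 = -11/4

-11/4


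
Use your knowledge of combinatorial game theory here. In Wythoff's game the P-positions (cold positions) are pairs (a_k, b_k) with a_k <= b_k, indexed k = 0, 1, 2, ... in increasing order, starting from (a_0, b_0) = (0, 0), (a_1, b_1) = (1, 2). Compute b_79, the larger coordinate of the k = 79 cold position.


By Wythoff's theorem, a_k = floor(k * phi) and b_k = floor(k * phi^2) = a_k + k, where phi = (1 + sqrt(5))/2 is the golden ratio.
phi = (1 + sqrt(5))/2 = 1.618034
phi^2 = phi + 1 = 2.618034
k = 79
k * phi^2 = 79 * 2.618034 = 206.824685
b_79 = floor(k * phi^2) = 206 (check: a_79 + k = 127 + 79 = 206)

206


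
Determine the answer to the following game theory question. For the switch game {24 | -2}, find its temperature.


The game is {24 | -2}, a switch {a | b} with numbers a > b.
Cooling {a | b} by t gives {a - t | b + t}, which stops being hot when a - t = b + t, i.e. at t = (a - b)/2. So the temperature of a switch is (a - b)/2.
Temperature = (Left option - Right option) / 2
= (24 - (-2)) / 2
= 26 / 2
= 13

13


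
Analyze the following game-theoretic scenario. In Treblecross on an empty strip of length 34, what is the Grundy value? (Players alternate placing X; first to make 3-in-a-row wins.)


Treblecross: place X on empty cells; 3-in-a-row wins.
Playing within two cells of an existing X lets the opponent win at once, so sensible play treats the cells i-2..i+2 around each X as dead. The player left with no safe cell loses, so this is a normal-play take-away game on strips of safe cells.
Placing X at cell i (0-indexed) of a strip of k safe cells leaves independent strips of sizes max(0, i-2) and max(0, k-i-3). Hence G(k) = mex{ G(max(0,i-2)) XOR G(max(0,k-i-3)) : 0 <= i < k }, with G(0) = 0.
G(1): splits (0,0):0^0=0 -> mex({0}) = 1
G(2): splits (0,0):0^0=0 -> mex({0}) = 1
G(3): splits (0,0):0^0=0 -> mex({0}) = 1
G(4): splits (0,1):0^1=1 (0,0):0^0=0 -> mex({0, 1}) = 2
G(5): splits (0,2):0^1=1 (0,1):0^1=1 (0,0):0^0=0 -> mex({0, 1}) = 2
G(6) = mex({1}) = 0
G(7) = mex({0, 1, 2}) = 3
G(8) = mex({0, 1, 2}) = 3
G(9) = mex({0, 2}) = 1
G(10) = mex({0, 2, 3}) = 1
G(11) = mex({0, 3}) = 1
G(12) = mex({1, 3}) = 0
G(13) = mex({0, 1, 2, 3}) = 4
G(14) = mex({0, 1, 2}) = 3
G(15) = mex({0, 1, 2}) = 3
G(16) = mex({0, 1, 2, 4}) = 3
G(17) = mex({0, 1, 3, 4}) = 2
G(18) = mex({0, 1, 3, 4}) = 2
G(19) = mex({0, 1, 3, 5}) = 2
G(20) = mex({0, 1, 2, 3, 5}) = 4
G(21) = mex({0, 1, 2, 3, 5}) = 4
G(22) = mex({1, 2, 6}) = 0
G(23) = mex({0, 1, 2, 3, 4, 6}) = 5
G(24) = mex({0, 1, 2, 3, 4}) = 5
G(25) = mex({0, 1, 3, 4, 7}) = 2
G(26) = mex({0, 1, 3, 4, 5, 7}) = 2
G(27) = mex({0, 1, 3, 5}) = 2
G(28) = mex({0, 1, 2, 5}) = 3
G(29) = mex({0, 1, 2, 4, 5, 6}) = 3
G(30) = mex({1, 2, 4, 6}) = 0
G(31) = mex({0, 1, 2, 3, 4, 6}) = 5
G(32) = mex({1, 2, 3, 4, 7}) = 0
G(33) = mex({0, 3, 7}) = 1
G(34) = mex({0, 2, 3, 5, 7}) = 1
Therefore G(34) = 1.

1


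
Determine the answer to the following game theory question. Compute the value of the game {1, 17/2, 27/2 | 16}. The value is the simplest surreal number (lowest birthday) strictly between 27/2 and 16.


Left options: {1, 17/2, 27/2}, max = 27/2
Right options: {16}, min = 16
All options are numbers and max(Left) < min(Right), so by the simplicity theorem the value is the simplest (earliest-born) number strictly between 27/2 and 16.
Integers 14 through 15 all lie strictly between 27/2 and 16.
Among integers, the simplest (lowest birthday = smallest |n|; 0 is born on day 0, +-n on day n) is 14.
No non-integer in the interval can be simpler: if x is a non-integer in the interval, then floor(x) or ceil(x) also lies in the interval (the interval contains an integer), and both are proper prefixes of x's sign expansion, i.e. born earlier. So the game value is 14.
Game value = 14

14


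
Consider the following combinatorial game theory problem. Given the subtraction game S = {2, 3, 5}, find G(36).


The subtraction set is S = {2, 3, 5}.
G(k) = mex{ G(k - s) : s in S, s <= k }. We compute iteratively: G(0) = 0.
G(1) = mex({}) = 0
G(2) = mex({0}) = 1
G(3) = mex({0}) = 1
G(4) = mex({0, 1}) = 2
G(5) = mex({0, 1}) = 2
G(6) = mex({0, 1, 2}) = 3
G(7) = mex({1, 2}) = 0
G(8) = mex({1, 2, 3}) = 0
G(9) = mex({0, 2, 3}) = 1
G(10) = mex({0, 2}) = 1
G(11) = mex({0, 1, 3}) = 2
Observe that G(7)..G(11) = 0, 0, 1, 1, 2 repeats G(0)..G(4) = 0, 0, 1, 1, 2.
For k >= max(S) = 5, G(k) is determined by the previous 5 values G(k-5)..G(k-1); a window of 5 consecutive values has recurred shifted by 7, so by induction G(k + 7) = G(k) for all k >= 0: the sequence is periodic from the start with period 7.
One period: G(0..6) = 0, 0, 1, 1, 2, 2, 3.
36 mod 7 = 1, so G(36) = G(1) = 0.

0


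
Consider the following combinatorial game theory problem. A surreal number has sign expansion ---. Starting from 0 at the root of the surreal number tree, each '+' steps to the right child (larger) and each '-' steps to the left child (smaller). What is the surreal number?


Sign expansion: ---
Rule: track bounds (lo, hi), initially (-inf, +inf). On '+', the current value becomes lo and we move to the simplest number in (value, hi): value + 1 if hi = +inf, otherwise the midpoint (value + hi)/2. On '-', the current value becomes hi and we move to value - 1 if lo = -inf, otherwise the midpoint (lo + value)/2.
Start at 0.
Step 1: sign = -, move left. Bounds: (-inf, 0). Value = -1
Step 2: sign = -, move left. Bounds: (-inf, -1). Value = -2
Step 3: sign = -, move left. Bounds: (-inf, -2). Value = -3
The surreal number with sign expansion --- is -3.

-3


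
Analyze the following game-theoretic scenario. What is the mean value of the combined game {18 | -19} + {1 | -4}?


G1 = {18 | -19}, G2 = {1 | -4}
Each is a switch {a | b} with numbers a > b; its mean value is (a + b)/2, and mean value is additive over game sums: m(G1 + G2) = m(G1) + m(G2).
Mean of G1 = (18 + (-19))/2 = -1/2 = -1/2
Mean of G2 = (1 + (-4))/2 = -3/2 = -3/2
Mean of G1 + G2 = -1/2 + -3/2 = -2

-2


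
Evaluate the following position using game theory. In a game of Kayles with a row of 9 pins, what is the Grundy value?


Kayles: a move removes 1 or 2 adjacent pins from a contiguous row.
Removing pins from a row of k leaves two independent rows (a, b) with a + b = k - 1 (one pin) or a + b = k - 2 (two pins); an end removal gives a = 0.
By Sprague-Grundy, G(k) = mex{ G(a) XOR G(b) } over all these splits. G(0) = 0.
G(1): splits (0,0):0^0=0 -> mex({0}) = 1
G(2): splits (0,1):0^1=1 (0,0):0^0=0 -> mex({0, 1}) = 2
G(3): splits (0,2):0^2=2 (1,1):1^1=0 (0,1):0^1=1 -> mex({0, 1, 2}) = 3
G(4): splits (0,3):0^3=3 (1,2):1^2=3 (0,2):0^2=2 (1,1):1^1=0 -> mex({0, 2, 3}) = 1
G(5): splits (0,4):0^1=1 (1,3):1^3=2 (2,2):2^2=0 (0,3):0^3=3 (1,2):1^2=3 -> mex({0, 1, 2, 3}) = 4
G(6) = mex({0, 1, 2, 4}) = 3
G(7) = mex({0, 1, 3, 4, 5}) = 2
G(8) = mex({0, 2, 3, 5, 6}) = 1
G(9) = mex({0, 1, 2, 3, 6, 7}) = 4
Therefore G(9) = 4.

4


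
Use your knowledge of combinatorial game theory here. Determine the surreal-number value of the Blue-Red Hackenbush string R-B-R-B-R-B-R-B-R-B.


Edges (from ground): R-B-R-B-R-B-R-B-R-B
By Berlekamp's sign-expansion rule, a Blue-Red Hackenbush stalk has the value of the surreal number whose sign sequence is the edge sequence with B -> + and R -> -.
Sign sequence: -+-+-+-+-+
Trace the sign expansion in the surreal number tree, starting from 0:
Edge 1: R (sign -) -> bounds (-inf, 0), value = -1
Edge 2: B (sign +) -> bounds (-1, 0), value = -1/2
Edge 3: R (sign -) -> bounds (-1, -1/2), value = -3/4
Edge 4: B (sign +) -> bounds (-3/4, -1/2), value = -5/8
Edge 5: R (sign -) -> bounds (-3/4, -5/8), value = -11/16
Edge 6: B (sign +) -> bounds (-11/16, -5/8), value = -21/32
Edge 7: R (sign -) -> bounds (-11/16, -21/32), value = -43/64
Edge 8: B (sign +) -> bounds (-43/64, -21/32), value = -85/128
Edge 9: R (sign -) -> bounds (-43/64, -85/128), value = -171/256
Edge 10: B (sign +) -> bounds (-171/256, -85/128), value = -341/512
Game value = -341/512

-341/512


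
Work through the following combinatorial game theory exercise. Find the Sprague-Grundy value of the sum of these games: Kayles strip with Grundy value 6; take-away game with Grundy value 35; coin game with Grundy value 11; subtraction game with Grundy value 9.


By the Sprague-Grundy theorem, the Grundy value of a sum of games is the XOR of individual Grundy values.
Kayles strip: Grundy value = 6. Running XOR: 0 XOR 6 = 6
take-away game: Grundy value = 35. Running XOR: 6 XOR 35 = 37
coin game: Grundy value = 11. Running XOR: 37 XOR 11 = 46
subtraction game: Grundy value = 9. Running XOR: 46 XOR 9 = 39
The combined Grundy value is 39.

39


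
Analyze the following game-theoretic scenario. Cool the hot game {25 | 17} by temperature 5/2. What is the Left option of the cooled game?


Original game: {25 | 17} (a switch {a | b} with a > b).
Cooling by t (for t below the temperature (a - b)/2 = 4) taxes each move by t: {a | b} cooled by t is {a - t | b + t}.
Cooling amount: t = 5/2
Cooled Left option: 25 - 5/2 = 45/2
Cooled Right option: 17 + 5/2 = 39/2
Cooled game: {45/2 | 39/2}
Left option = 45/2

45/2


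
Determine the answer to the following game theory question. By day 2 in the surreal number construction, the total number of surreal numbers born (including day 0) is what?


Day 0: {|} = 0 is born. Count = 1.
Day n: the number of surreal numbers born by day n is 2^(n+1) - 1.
By day 0: 2^1 - 1 = 1
By day 1: 2^2 - 1 = 3
By day 2: 2^3 - 1 = 7
By day 2: 7 surreal numbers.

7


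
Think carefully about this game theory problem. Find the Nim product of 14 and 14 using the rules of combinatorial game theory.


Nim multiplication is bilinear over XOR: (u XOR v) * w = (u*w) XOR (v*w).
So we split each operand into its bit components and XOR the pairwise Nim products.
14 = 2 + 4 + 8 (as XOR of powers of 2).
14 = 2 + 4 + 8 (as XOR of powers of 2).
Using the standard Nim-product table on single bits:
  2*2 = 3,   2*4 = 8,   2*8 = 12,
  4*4 = 6,   4*8 = 11,  8*8 = 13,
and  1*x = x (identity), k*l = l*k (commutative).
Pairwise Nim products:
  2 * 2 = 3
  2 * 4 = 8
  2 * 8 = 12
  4 * 2 = 8
  4 * 4 = 6
  4 * 8 = 11
  8 * 2 = 12
  8 * 4 = 11
  8 * 8 = 13
XOR them: 3 XOR 8 XOR 12 XOR 8 XOR 6 XOR 11 XOR 12 XOR 11 XOR 13 = 8.
Result: 14 * 14 = 8 (in Nim).

8


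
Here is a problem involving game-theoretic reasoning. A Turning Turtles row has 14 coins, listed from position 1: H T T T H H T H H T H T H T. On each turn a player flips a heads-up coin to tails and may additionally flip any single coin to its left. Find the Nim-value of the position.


Coins: H T T T H H T H H T H T H T
Key fact: a single head at position k behaves exactly like a Nim heap of size k (turning it to T and optionally flipping a coin at j < k corresponds to moving the heap from k to j, or to 0), and heads combine as a disjunctive sum (two heads at the same place would cancel, matching j XOR j = 0). So the Nim-value is the XOR of the 1-indexed positions of the heads.
Face-up positions (1-indexed): [1, 5, 6, 8, 9, 11, 13]
XOR 0 with 1: 0 XOR 1 = 1
XOR 1 with 5: 1 XOR 5 = 4
XOR 4 with 6: 4 XOR 6 = 2
XOR 2 with 8: 2 XOR 8 = 10
XOR 10 with 9: 10 XOR 9 = 3
XOR 3 with 11: 3 XOR 11 = 8
XOR 8 with 13: 8 XOR 13 = 5
Nim-value = 5

5


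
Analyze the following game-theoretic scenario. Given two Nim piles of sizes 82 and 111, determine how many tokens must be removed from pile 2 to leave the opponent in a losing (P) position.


Piles: 82 and 111
Current XOR: 82 XOR 111 = 61 (non-zero, so this is an N-position).
To make the XOR zero, we need to find a move that balances the piles.
For pile 2 (size 111): target = 111 XOR 61 = 82
We reduce pile 2 from 111 to 82.
Tokens removed: 111 - 82 = 29
Verification: 82 XOR 82 = 0

29


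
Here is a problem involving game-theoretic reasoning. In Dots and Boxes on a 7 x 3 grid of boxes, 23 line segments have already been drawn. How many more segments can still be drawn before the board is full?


Grid: 7 x 3 boxes, i.e. 8 rows and 4 columns of dots.
Horizontal edges: (rows + 1) * cols = 8 * 3 = 24
Vertical edges: rows * (cols + 1) = 7 * 4 = 28
Total edges: 24 + 28 = 52
Edges drawn: 23
Remaining: 52 - 23 = 29

29


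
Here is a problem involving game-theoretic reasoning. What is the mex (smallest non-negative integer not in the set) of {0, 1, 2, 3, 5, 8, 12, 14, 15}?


Set = {0, 1, 2, 3, 5, 8, 12, 14, 15}
0 is in the set.
1 is in the set.
2 is in the set.
3 is in the set.
4 is NOT in the set. This is the mex.
mex = 4

4


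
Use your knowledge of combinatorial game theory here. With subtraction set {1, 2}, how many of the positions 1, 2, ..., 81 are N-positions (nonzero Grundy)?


Subtraction set S = {1, 2}, so G(n) = n mod 3.
G(n) = 0 when n is a multiple of 3.
Multiples of 3 in [1, 81]: 27
N-positions (nonzero Grundy) = 81 - 27 = 54

54


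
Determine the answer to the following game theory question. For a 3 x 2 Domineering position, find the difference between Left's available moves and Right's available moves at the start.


Board is 3 x 2 (rows x cols).
Left (vertical) placements: (rows-1) * cols = 2 * 2 = 4
Right (horizontal) placements: rows * (cols-1) = 3 * 1 = 3
Advantage = Left - Right = 4 - 3 = 1

1


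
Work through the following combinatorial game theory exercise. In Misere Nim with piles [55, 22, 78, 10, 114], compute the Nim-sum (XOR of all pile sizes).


We need the XOR (exclusive or) of all pile sizes.
After XOR-ing pile 1 (size 55): 0 XOR 55 = 55
After XOR-ing pile 2 (size 22): 55 XOR 22 = 33
After XOR-ing pile 3 (size 78): 33 XOR 78 = 111
After XOR-ing pile 4 (size 10): 111 XOR 10 = 101
After XOR-ing pile 5 (size 114): 101 XOR 114 = 23
The Nim-value of this position is 23.

23


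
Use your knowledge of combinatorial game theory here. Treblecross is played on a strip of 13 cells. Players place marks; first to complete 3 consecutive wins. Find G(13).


Treblecross: place X on empty cells; 3-in-a-row wins.
Playing within two cells of an existing X lets the opponent win at once, so sensible play treats the cells i-2..i+2 around each X as dead. The player left with no safe cell loses, so this is a normal-play take-away game on strips of safe cells.
Placing X at cell i (0-indexed) of a strip of k safe cells leaves independent strips of sizes max(0, i-2) and max(0, k-i-3). Hence G(k) = mex{ G(max(0,i-2)) XOR G(max(0,k-i-3)) : 0 <= i < k }, with G(0) = 0.
G(1): splits (0,0):0^0=0 -> mex({0}) = 1
G(2): splits (0,0):0^0=0 -> mex({0}) = 1
G(3): splits (0,0):0^0=0 -> mex({0}) = 1
G(4): splits (0,1):0^1=1 (0,0):0^0=0 -> mex({0, 1}) = 2
G(5): splits (0,2):0^1=1 (0,1):0^1=1 (0,0):0^0=0 -> mex({0, 1}) = 2
G(6) = mex({1}) = 0
G(7) = mex({0, 1, 2}) = 3
G(8) = mex({0, 1, 2}) = 3
G(9) = mex({0, 2}) = 1
G(10) = mex({0, 2, 3}) = 1
G(11) = mex({0, 3}) = 1
G(12) = mex({1, 3}) = 0
G(13) = mex({0, 1, 2, 3}) = 4
Therefore G(13) = 4.

4
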